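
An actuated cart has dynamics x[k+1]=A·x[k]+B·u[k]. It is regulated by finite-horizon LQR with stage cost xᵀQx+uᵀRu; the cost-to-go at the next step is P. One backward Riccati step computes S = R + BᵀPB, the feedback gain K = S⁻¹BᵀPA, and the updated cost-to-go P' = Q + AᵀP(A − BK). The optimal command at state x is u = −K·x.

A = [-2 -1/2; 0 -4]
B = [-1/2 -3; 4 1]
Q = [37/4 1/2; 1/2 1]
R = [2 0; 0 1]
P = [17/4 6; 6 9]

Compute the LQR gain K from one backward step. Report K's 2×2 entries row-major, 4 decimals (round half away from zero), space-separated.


BᵀP = [21.8750 33.0000; -6.7500 -9.0000]
S = R + BᵀPB = [2 0; 0 1] + [121.0625 -32.6250; -32.6250 11.2500] = [123.0625 -32.6250; -32.6250 12.2500]
BᵀPA = [-43.7500 -142.9375; 13.5000 39.3750]
K = S⁻¹·BᵀPA = [-0.2155 -1.0525; 0.5281 0.4113]
A−BK = [-0.5236 0.2076; 0.3340 -0.2014]
AᵀP(A−BK) = [0.4423 0.6522; 0.6522 2.4310]
P' = Q + AᵀP(A−BK) = [9.6923 1.1522; 1.1522 3.4310]
tr(P') = 13.1233

-0.2155 -1.0525 0.5281 0.4113


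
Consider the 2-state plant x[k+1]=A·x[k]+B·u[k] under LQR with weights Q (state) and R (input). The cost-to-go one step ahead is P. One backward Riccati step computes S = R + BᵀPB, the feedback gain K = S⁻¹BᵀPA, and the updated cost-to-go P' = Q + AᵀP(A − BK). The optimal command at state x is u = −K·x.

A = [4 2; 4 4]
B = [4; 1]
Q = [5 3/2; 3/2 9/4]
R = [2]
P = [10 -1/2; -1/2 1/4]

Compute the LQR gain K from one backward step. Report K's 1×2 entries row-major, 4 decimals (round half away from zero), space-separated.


0.9542 0.4550

BᵀP = [39.5000 -1.7500]
S = R + BᵀPB = [2] + [156.2500] = [158.2500]
BᵀPA = [151.0000 72.0000]
K = S⁻¹·BᵀPA = [0.9542 0.4550]
A−BK = [0.1833 0.1801; 3.0458 3.5450]
AᵀP(A−BK) = [3.9179 3.2986; 3.2986 3.2417]
P' = Q + AᵀP(A−BK) = [8.9179 4.7986; 4.7986 5.4917]
tr(P') = 14.4096


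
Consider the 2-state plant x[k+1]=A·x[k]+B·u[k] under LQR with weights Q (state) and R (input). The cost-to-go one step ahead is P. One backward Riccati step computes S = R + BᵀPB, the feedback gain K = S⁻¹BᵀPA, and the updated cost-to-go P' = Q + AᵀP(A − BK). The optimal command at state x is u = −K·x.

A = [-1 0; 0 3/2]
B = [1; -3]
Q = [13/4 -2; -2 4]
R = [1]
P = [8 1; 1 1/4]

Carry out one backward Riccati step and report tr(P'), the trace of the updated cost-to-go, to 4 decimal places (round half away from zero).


11.0238

BᵀP = [5.0000 0.2500]
S = R + BᵀPB = [1] + [4.2500] = [5.2500]
BᵀPA = [-5.0000 0.3750]
K = S⁻¹·BᵀPA = [-0.9524 0.0714]
A−BK = [-0.0476 -0.0714; -2.8571 1.7143]
AᵀP(A−BK) = [3.2381 -1.1429; -1.1429 0.5357]
P' = Q + AᵀP(A−BK) = [6.4881 -3.1429; -3.1429 4.5357]
tr(P') = 11.0238


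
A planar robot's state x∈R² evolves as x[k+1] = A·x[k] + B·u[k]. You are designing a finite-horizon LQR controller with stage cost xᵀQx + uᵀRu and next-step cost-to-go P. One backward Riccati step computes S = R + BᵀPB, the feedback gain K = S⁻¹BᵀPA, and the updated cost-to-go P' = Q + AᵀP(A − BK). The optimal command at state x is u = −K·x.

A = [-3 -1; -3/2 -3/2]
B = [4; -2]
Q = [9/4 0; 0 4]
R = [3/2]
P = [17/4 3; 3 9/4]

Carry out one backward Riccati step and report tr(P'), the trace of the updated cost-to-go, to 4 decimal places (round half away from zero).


BᵀP = [11.0000 7.5000]
S = R + BᵀPB = [3/2] + [29.0000] = [30.5000]
BᵀPA = [-44.2500 -22.2500]
K = S⁻¹·BᵀPA = [-1.4508 -0.7295]
A−BK = [2.8033 1.9180; -4.4016 -2.9590]
AᵀP(A−BK) = [6.1137 3.5318; 3.5318 2.0809]
P' = Q + AᵀP(A−BK) = [8.3637 3.5318; 3.5318 6.0809]
tr(P') = 14.4447

14.4447


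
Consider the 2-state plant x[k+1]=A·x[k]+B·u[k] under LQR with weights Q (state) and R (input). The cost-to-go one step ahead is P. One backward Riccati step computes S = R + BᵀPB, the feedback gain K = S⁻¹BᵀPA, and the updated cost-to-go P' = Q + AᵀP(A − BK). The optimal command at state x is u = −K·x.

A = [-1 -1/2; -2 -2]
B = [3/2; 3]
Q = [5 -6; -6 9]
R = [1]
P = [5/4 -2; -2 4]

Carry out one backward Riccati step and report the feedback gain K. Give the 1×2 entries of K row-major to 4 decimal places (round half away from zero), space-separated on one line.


-0.6361 -0.7307

BᵀP = [-4.1250 9.0000]
S = R + BᵀPB = [1] + [20.8125] = [21.8125]
BᵀPA = [-13.8750 -15.9375]
K = S⁻¹·BᵀPA = [-0.6361 -0.7307]
A−BK = [-0.0458 0.5960; -0.0917 0.1920]
AᵀP(A−BK) = [0.4241 0.4871; 0.4871 0.6676]
P' = Q + AᵀP(A−BK) = [5.4241 -5.5129; -5.5129 9.6676]
tr(P') = 15.0917


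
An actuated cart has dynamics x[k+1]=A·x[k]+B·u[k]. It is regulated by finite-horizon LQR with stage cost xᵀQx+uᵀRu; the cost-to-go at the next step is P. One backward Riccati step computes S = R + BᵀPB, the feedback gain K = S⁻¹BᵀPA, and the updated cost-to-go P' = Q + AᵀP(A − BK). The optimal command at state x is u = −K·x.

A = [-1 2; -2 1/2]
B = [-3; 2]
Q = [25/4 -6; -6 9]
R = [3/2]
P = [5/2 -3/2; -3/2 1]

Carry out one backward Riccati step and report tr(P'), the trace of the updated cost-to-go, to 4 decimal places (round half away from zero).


BᵀP = [-10.5000 6.5000]
S = R + BᵀPB = [3/2] + [44.5000] = [46.0000]
BᵀPA = [-2.5000 -17.7500]
K = S⁻¹·BᵀPA = [-0.0543 -0.3859]
A−BK = [-1.1630 0.8424; -1.8913 1.2717]
AᵀP(A−BK) = [0.3641 -0.2147; -0.2147 0.4008]
P' = Q + AᵀP(A−BK) = [6.6141 -6.2147; -6.2147 9.4008]
tr(P') = 16.0149

16.0149


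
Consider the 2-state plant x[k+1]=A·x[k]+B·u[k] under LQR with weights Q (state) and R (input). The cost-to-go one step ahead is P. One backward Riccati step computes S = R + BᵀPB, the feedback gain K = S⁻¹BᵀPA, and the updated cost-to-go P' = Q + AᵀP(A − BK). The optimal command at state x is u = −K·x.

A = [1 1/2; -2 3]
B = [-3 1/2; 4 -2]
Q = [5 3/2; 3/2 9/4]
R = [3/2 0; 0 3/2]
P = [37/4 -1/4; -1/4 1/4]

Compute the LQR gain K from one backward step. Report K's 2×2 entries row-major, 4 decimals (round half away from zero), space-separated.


BᵀP = [-28.7500 1.7500; 5.1250 -0.6250]
S = R + BᵀPB = [3/2 0; 0 3/2] + [93.2500 -17.8750; -17.8750 3.8125] = [94.7500 -17.8750; -17.8750 5.3125]
BᵀPA = [-32.2500 -9.1250; 6.3750 0.6875]
K = S⁻¹·BᵀPA = [-0.3121 -0.1968; 0.1499 -0.5329]
A−BK = [-0.0112 0.1759; -0.4518 2.7216]
AᵀP(A−BK) = [0.2295 -0.3259; -0.3259 2.3827]
P' = Q + AᵀP(A−BK) = [5.2295 1.1741; 1.1741 4.6327]
tr(P') = 9.8622

-0.3121 -0.1968 0.1499 -0.5329


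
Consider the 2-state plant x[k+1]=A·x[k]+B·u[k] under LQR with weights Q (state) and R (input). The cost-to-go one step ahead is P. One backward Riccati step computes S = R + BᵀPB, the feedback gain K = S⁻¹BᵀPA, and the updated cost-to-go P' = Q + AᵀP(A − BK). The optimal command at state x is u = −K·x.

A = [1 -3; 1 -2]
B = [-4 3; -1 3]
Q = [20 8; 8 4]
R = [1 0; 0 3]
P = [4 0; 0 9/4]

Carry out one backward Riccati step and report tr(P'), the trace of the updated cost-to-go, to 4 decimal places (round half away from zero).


25.1679

BᵀP = [-16.0000 -2.2500; 12.0000 6.7500]
S = R + BᵀPB = [1 0; 0 3] + [66.2500 -54.7500; -54.7500 56.2500] = [67.2500 -54.7500; -54.7500 59.2500]
BᵀPA = [-18.2500 52.5000; 18.7500 -49.5000]
K = S⁻¹·BᵀPA = [-0.0555 0.4058; 0.2652 -0.4605]
A−BK = [-0.0175 0.0046; 0.1489 -0.2128]
AᵀP(A−BK) = [0.2652 -0.4605; -0.4605 0.9027]
P' = Q + AᵀP(A−BK) = [20.2652 7.5395; 7.5395 4.9027]
tr(P') = 25.1679


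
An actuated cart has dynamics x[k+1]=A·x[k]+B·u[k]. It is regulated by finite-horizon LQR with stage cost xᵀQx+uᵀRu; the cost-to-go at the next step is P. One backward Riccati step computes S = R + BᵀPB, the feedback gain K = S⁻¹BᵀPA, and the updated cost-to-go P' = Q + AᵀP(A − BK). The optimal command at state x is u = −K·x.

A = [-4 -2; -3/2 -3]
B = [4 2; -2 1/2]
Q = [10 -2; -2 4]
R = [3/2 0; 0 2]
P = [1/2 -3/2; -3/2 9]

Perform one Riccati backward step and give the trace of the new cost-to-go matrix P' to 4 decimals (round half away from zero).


BᵀP = [5.0000 -24.0000; 0.2500 1.5000]
S = R + BᵀPB = [3/2 0; 0 2] + [68.0000 -2.0000; -2.0000 1.2500] = [69.5000 -2.0000; -2.0000 3.2500]
BᵀPA = [16.0000 62.0000; -3.2500 -5.0000]
K = S⁻¹·BᵀPA = [0.2051 0.8631; -0.8738 -1.0073]
A−BK = [-3.0727 -3.4377; -0.6530 -0.7701]
AᵀP(A−BK) = [4.1290 4.9166; 4.9166 6.4513]
P' = Q + AᵀP(A−BK) = [14.1290 2.9166; 2.9166 10.4513]
tr(P') = 24.5803

24.5803


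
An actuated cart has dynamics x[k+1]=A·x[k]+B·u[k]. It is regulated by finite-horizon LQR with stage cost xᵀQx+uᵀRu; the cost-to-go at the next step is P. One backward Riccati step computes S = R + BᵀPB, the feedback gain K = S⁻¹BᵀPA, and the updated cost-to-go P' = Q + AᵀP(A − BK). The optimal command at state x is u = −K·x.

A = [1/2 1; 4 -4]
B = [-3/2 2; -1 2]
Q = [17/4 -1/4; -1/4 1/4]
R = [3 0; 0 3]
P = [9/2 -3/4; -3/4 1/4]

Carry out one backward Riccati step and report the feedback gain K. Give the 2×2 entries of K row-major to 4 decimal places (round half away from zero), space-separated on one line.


0.0746 -0.4679 0.0321 0.4190

BᵀP = [-6.0000 0.8750; 7.5000 -1.0000]
S = R + BᵀPB = [3 0; 0 3] + [8.1250 -10.2500; -10.2500 13.0000] = [11.1250 -10.2500; -10.2500 16.0000]
BᵀPA = [0.5000 -9.5000; -0.2500 11.5000]
K = S⁻¹·BᵀPA = [0.0746 -0.4679; 0.0321 0.4190]
A−BK = [0.5476 -0.5398; 4.0103 -5.3059]
AᵀP(A−BK) = [2.0958 -2.9113; -2.9113 5.2365]
P' = Q + AᵀP(A−BK) = [6.3458 -3.1613; -3.1613 5.4865]
tr(P') = 11.8323


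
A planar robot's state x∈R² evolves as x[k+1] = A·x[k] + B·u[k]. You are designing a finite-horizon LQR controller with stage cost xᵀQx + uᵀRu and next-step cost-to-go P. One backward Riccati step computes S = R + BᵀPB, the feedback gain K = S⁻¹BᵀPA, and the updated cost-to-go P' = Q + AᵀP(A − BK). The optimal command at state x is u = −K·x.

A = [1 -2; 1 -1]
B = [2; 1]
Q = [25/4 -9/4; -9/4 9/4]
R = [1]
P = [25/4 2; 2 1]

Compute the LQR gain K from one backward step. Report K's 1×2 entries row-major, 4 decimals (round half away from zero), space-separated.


0.5571 -0.9714

BᵀP = [14.5000 5.0000]
S = R + BᵀPB = [1] + [34.0000] = [35.0000]
BᵀPA = [19.5000 -34.0000]
K = S⁻¹·BᵀPA = [0.5571 -0.9714]
A−BK = [-0.1143 -0.0571; 0.4429 -0.0286]
AᵀP(A−BK) = [0.3857 -0.5571; -0.5571 0.9714]
P' = Q + AᵀP(A−BK) = [6.6357 -2.8071; -2.8071 3.2214]
tr(P') = 9.8571


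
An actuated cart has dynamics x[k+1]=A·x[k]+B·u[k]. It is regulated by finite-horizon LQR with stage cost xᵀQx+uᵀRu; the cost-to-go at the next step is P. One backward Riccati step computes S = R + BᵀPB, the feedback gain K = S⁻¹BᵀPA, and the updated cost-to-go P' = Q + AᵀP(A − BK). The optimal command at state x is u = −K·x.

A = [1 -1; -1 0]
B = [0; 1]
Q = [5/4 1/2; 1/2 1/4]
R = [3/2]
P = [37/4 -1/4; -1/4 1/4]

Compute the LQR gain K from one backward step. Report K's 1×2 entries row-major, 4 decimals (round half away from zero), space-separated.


BᵀP = [-0.2500 0.2500]
S = R + BᵀPB = [3/2] + [0.2500] = [1.7500]
BᵀPA = [-0.5000 0.2500]
K = S⁻¹·BᵀPA = [-0.2857 0.1429]
A−BK = [1.0000 -1.0000; -0.7143 -0.1429]
AᵀP(A−BK) = [9.8571 -9.4286; -9.4286 9.2143]
P' = Q + AᵀP(A−BK) = [11.1071 -8.9286; -8.9286 9.4643]
tr(P') = 20.5714

-0.2857 0.1429


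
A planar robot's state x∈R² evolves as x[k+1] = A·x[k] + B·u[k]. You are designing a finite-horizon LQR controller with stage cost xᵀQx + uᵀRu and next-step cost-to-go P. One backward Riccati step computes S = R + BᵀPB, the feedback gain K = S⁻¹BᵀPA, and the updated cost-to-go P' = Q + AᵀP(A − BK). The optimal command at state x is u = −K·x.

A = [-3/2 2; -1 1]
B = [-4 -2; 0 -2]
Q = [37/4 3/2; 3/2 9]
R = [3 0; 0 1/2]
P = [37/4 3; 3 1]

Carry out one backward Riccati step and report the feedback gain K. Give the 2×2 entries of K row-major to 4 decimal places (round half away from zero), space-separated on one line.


BᵀP = [-37.0000 -12.0000; -24.5000 -8.0000]
S = R + BᵀPB = [3 0; 0 1/2] + [148.0000 98.0000; 98.0000 65.0000] = [151.0000 98.0000; 98.0000 65.5000]
BᵀPA = [67.5000 -86.0000; 44.7500 -57.0000]
K = S⁻¹·BᵀPA = [0.1248 -0.1640; 0.4965 -0.6248]
A−BK = [-0.0079 0.0942; -0.0070 -0.2496]
AᵀP(A−BK) = [0.1709 -0.2177; -0.2177 0.2792]
P' = Q + AᵀP(A−BK) = [9.4209 1.2823; 1.2823 9.2792]
tr(P') = 18.7002

0.1248 -0.1640 0.4965 -0.6248


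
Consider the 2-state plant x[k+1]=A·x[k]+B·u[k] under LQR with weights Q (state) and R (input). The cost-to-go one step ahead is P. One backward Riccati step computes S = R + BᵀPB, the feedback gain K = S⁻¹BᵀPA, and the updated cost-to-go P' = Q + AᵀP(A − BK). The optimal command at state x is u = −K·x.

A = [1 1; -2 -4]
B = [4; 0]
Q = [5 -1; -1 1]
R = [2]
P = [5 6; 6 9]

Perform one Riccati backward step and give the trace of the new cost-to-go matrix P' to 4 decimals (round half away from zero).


44.0000

BᵀP = [20.0000 24.0000]
S = R + BᵀPB = [2] + [80.0000] = [82.0000]
BᵀPA = [-28.0000 -76.0000]
K = S⁻¹·BᵀPA = [-0.3415 -0.9268]
A−BK = [2.3659 4.7073; -2.0000 -4.0000]
AᵀP(A−BK) = [7.4390 15.0488; 15.0488 30.5610]
P' = Q + AᵀP(A−BK) = [12.4390 14.0488; 14.0488 31.5610]
tr(P') = 44.0000


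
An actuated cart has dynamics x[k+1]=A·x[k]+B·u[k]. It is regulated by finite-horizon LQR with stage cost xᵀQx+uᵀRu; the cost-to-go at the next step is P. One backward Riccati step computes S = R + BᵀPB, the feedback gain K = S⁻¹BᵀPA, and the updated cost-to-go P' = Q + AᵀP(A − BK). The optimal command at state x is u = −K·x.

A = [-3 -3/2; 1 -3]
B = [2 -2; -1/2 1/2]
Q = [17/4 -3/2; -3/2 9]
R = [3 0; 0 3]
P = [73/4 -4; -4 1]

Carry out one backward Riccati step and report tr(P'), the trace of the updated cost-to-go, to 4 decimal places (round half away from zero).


BᵀP = [38.5000 -8.5000; -38.5000 8.5000]
S = R + BᵀPB = [3 0; 0 3] + [81.2500 -81.2500; -81.2500 81.2500] = [84.2500 -81.2500; -81.2500 84.2500]
BᵀPA = [-124.0000 -32.2500; 124.0000 32.2500]
K = S⁻¹·BᵀPA = [-0.7492 -0.1949; 0.7492 0.1949]
A−BK = [-0.0030 -0.7205; 0.2508 -3.1949]
AᵀP(A−BK) = [3.4373 0.7987; 0.7987 1.4938]
P' = Q + AᵀP(A−BK) = [7.6873 -0.7013; -0.7013 10.4938]
tr(P') = 18.1811

18.1811


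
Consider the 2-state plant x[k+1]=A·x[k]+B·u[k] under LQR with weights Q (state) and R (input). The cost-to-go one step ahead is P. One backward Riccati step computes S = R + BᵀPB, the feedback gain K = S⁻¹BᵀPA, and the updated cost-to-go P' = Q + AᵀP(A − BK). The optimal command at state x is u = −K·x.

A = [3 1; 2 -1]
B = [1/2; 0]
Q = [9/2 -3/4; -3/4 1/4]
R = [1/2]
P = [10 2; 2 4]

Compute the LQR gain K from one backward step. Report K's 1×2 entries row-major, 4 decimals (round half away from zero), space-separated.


BᵀP = [5.0000 1.0000]
S = R + BᵀPB = [1/2] + [2.5000] = [3.0000]
BᵀPA = [17.0000 4.0000]
K = S⁻¹·BᵀPA = [5.6667 1.3333]
A−BK = [0.1667 0.3333; 2.0000 -1.0000]
AᵀP(A−BK) = [33.6667 -2.6667; -2.6667 4.6667]
P' = Q + AᵀP(A−BK) = [38.1667 -3.4167; -3.4167 4.9167]
tr(P') = 43.0833

5.6667 1.3333


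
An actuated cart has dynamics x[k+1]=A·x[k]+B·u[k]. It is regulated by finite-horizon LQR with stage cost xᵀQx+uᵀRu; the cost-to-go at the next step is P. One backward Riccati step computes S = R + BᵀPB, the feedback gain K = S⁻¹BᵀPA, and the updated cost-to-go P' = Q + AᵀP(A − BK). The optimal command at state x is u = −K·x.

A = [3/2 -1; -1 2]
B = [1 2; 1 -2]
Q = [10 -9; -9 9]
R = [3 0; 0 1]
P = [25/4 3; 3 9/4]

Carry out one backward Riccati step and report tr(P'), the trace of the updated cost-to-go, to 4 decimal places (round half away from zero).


20.4384

BᵀP = [9.2500 5.2500; 6.5000 1.5000]
S = R + BᵀPB = [3 0; 0 1] + [14.5000 8.0000; 8.0000 10.0000] = [17.5000 8.0000; 8.0000 11.0000]
BᵀPA = [8.6250 1.2500; 8.2500 -3.5000]
K = S⁻¹·BᵀPA = [0.2247 0.3249; 0.5866 -0.5545]
A−BK = [0.1021 -0.2160; -0.0516 0.5661]
AᵀP(A−BK) = [0.5351 -0.1029; -0.1029 0.9032]
P' = Q + AᵀP(A−BK) = [10.5351 -9.1029; -9.1029 9.9032]
tr(P') = 20.4384


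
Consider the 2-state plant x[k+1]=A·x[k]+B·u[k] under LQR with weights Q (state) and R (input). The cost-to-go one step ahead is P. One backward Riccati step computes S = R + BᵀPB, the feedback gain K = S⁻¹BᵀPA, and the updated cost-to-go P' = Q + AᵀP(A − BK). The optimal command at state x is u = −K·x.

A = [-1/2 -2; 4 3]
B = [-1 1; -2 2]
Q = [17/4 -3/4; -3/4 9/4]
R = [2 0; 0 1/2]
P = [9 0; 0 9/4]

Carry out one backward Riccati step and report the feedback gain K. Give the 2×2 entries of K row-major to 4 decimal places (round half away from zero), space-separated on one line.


-0.1467 0.0489 0.5870 -0.1957

BᵀP = [-9.0000 -4.5000; 9.0000 4.5000]
S = R + BᵀPB = [2 0; 0 1/2] + [18.0000 -18.0000; -18.0000 18.0000] = [20.0000 -18.0000; -18.0000 18.5000]
BᵀPA = [-13.5000 4.5000; 13.5000 -4.5000]
K = S⁻¹·BᵀPA = [-0.1467 0.0489; 0.5870 -0.1957]
A−BK = [-1.2337 -1.7554; 2.5326 3.4891]
AᵀP(A−BK) = [28.3451 39.3016; 39.3016 55.1495]
P' = Q + AᵀP(A−BK) = [32.5951 38.5516; 38.5516 57.3995]
tr(P') = 89.9946


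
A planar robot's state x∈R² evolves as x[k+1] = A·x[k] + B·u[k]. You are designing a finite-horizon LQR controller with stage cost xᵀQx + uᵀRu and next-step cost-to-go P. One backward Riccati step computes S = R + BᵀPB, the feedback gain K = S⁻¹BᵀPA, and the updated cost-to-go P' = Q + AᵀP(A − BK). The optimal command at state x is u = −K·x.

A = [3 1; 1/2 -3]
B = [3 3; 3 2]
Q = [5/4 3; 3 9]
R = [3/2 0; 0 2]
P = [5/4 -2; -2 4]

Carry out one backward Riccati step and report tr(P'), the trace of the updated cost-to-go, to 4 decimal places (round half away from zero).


30.0310

BᵀP = [-2.2500 6.0000; -0.2500 2.0000]
S = R + BᵀPB = [3/2 0; 0 2] + [11.2500 5.2500; 5.2500 3.2500] = [12.7500 5.2500; 5.2500 5.2500]
BᵀPA = [-3.7500 -20.2500; 0.2500 -6.2500]
K = S⁻¹·BᵀPA = [-0.5333 -1.8667; 0.5810 0.6762]
A−BK = [2.8571 4.5714; 0.9381 1.2476]
AᵀP(A−BK) = [4.1048 7.5810; 7.5810 15.6762]
P' = Q + AᵀP(A−BK) = [5.3548 10.5810; 10.5810 24.6762]
tr(P') = 30.0310


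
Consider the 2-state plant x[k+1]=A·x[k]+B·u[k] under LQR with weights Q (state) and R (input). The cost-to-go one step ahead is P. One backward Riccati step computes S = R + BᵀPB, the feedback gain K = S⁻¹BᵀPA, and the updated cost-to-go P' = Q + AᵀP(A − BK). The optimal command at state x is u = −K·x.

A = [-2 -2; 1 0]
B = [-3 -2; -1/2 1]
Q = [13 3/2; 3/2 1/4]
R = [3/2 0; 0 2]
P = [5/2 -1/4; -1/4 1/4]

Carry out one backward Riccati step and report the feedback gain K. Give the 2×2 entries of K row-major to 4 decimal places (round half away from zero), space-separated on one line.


BᵀP = [-7.3750 0.6250; -5.2500 0.7500]
S = R + BᵀPB = [3/2 0; 0 2] + [21.8125 15.3750; 15.3750 11.2500] = [23.3125 15.3750; 15.3750 13.2500]
BᵀPA = [15.3750 14.7500; 11.2500 10.5000]
K = S⁻¹·BᵀPA = [0.4241 0.4690; 0.3569 0.2483]
A−BK = [-0.0138 -0.0966; 0.8552 -0.0138]
AᵀP(A−BK) = [0.7138 0.4966; 0.4966 0.4759]
P' = Q + AᵀP(A−BK) = [13.7138 1.9966; 1.9966 0.7259]
tr(P') = 14.4397

0.4241 0.4690 0.3569 0.2483


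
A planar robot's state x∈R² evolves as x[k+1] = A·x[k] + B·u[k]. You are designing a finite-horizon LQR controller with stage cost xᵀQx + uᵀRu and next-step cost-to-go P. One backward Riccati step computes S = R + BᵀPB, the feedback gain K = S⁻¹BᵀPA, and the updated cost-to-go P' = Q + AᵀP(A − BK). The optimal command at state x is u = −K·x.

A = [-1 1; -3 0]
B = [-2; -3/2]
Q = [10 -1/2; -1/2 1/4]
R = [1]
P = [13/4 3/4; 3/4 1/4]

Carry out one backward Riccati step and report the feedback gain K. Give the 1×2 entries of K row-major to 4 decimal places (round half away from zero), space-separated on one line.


0.6951 -0.4000

BᵀP = [-7.6250 -1.8750]
S = R + BᵀPB = [1] + [18.0625] = [19.0625]
BᵀPA = [13.2500 -7.6250]
K = S⁻¹·BᵀPA = [0.6951 -0.4000]
A−BK = [0.3902 0.2000; -1.9574 -0.6000]
AᵀP(A−BK) = [0.7902 -0.2000; -0.2000 0.2000]
P' = Q + AᵀP(A−BK) = [10.7902 -0.7000; -0.7000 0.4500]
tr(P') = 11.2402


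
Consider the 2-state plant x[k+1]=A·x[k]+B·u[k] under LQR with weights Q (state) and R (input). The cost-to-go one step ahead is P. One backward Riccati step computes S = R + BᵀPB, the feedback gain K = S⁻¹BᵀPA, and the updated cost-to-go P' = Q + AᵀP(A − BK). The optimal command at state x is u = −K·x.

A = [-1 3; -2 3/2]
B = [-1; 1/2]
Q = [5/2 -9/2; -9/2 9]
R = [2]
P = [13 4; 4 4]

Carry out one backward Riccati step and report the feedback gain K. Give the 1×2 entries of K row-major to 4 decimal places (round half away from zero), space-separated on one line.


1.2500 -3.0000

BᵀP = [-11.0000 -2.0000]
S = R + BᵀPB = [2] + [10.0000] = [12.0000]
BᵀPA = [15.0000 -36.0000]
K = S⁻¹·BᵀPA = [1.2500 -3.0000]
A−BK = [0.2500 0.0000; -2.6250 3.0000]
AᵀP(A−BK) = [26.2500 -36.0000; -36.0000 54.0000]
P' = Q + AᵀP(A−BK) = [28.7500 -40.5000; -40.5000 63.0000]
tr(P') = 91.7500


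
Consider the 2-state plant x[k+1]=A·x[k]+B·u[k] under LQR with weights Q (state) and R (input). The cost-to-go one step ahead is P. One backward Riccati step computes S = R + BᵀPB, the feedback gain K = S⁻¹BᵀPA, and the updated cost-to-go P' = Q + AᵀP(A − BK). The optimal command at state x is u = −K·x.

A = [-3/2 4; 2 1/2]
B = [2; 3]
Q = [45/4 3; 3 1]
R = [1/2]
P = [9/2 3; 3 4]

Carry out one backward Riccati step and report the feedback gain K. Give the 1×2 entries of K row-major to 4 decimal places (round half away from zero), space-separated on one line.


0.0994 0.8950

BᵀP = [18.0000 18.0000]
S = R + BᵀPB = [1/2] + [90.0000] = [90.5000]
BᵀPA = [9.0000 81.0000]
K = S⁻¹·BᵀPA = [0.0994 0.8950]
A−BK = [-1.6989 2.2099; 1.7017 -2.1851]
AᵀP(A−BK) = [7.2300 -9.3052; -9.3052 12.5028]
P' = Q + AᵀP(A−BK) = [18.4800 -6.3052; -6.3052 13.5028]
tr(P') = 31.9827


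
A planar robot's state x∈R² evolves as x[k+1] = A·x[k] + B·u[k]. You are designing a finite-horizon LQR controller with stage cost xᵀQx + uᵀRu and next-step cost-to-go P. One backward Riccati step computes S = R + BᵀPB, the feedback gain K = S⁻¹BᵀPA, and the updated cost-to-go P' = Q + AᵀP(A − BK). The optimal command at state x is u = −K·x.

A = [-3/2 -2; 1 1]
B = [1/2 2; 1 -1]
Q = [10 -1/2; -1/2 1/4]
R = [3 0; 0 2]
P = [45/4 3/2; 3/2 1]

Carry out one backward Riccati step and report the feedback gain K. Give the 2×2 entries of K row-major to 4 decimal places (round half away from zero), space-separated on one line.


BᵀP = [7.1250 1.7500; 21.0000 2.0000]
S = R + BᵀPB = [3 0; 0 2] + [5.3125 12.5000; 12.5000 40.0000] = [8.3125 12.5000; 12.5000 42.0000]
BᵀPA = [-8.9375 -12.5000; -29.5000 -40.0000]
K = S⁻¹·BᵀPA = [-0.0343 -0.1296; -0.6922 -0.9138]
A−BK = [-0.0985 -0.1076; 0.3422 0.2158]
AᵀP(A−BK) = [1.0868 1.3843; 1.3843 1.8276]
P' = Q + AᵀP(A−BK) = [11.0868 0.8843; 0.8843 2.0776]
tr(P') = 13.1645

-0.0343 -0.1296 -0.6922 -0.9138


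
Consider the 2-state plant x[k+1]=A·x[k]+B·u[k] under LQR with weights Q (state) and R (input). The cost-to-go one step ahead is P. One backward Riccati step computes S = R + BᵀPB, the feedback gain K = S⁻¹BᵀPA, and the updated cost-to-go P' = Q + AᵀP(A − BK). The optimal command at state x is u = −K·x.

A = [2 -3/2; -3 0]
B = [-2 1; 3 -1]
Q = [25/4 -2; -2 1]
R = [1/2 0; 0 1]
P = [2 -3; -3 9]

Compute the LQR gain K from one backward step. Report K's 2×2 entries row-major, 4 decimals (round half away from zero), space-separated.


BᵀP = [-13.0000 33.0000; 5.0000 -12.0000]
S = R + BᵀPB = [1/2 0; 0 1] + [125.0000 -46.0000; -46.0000 17.0000] = [125.5000 -46.0000; -46.0000 18.0000]
BᵀPA = [-125.0000 19.5000; 46.0000 -7.5000]
K = S⁻¹·BᵀPA = [-0.9371 0.0420; 0.1608 -0.3094]
A−BK = [-0.0350 -1.1066; -0.0280 -0.4353]
AᵀP(A−BK) = [0.4685 -0.0210; -0.0210 1.3610]
P' = Q + AᵀP(A−BK) = [6.7185 -2.0210; -2.0210 2.3610]
tr(P') = 9.0795

-0.9371 0.0420 0.1608 -0.3094


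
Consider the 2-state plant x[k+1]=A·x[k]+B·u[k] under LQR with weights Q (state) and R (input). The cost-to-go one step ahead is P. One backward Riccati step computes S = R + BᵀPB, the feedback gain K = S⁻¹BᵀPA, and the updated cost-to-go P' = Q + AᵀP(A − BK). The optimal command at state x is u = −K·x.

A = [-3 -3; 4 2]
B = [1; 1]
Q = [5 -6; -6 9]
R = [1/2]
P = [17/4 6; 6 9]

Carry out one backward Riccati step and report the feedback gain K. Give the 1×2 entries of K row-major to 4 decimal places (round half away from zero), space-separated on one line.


BᵀP = [10.2500 15.0000]
S = R + BᵀPB = [1/2] + [25.2500] = [25.7500]
BᵀPA = [29.2500 -0.7500]
K = S⁻¹·BᵀPA = [1.1359 -0.0291]
A−BK = [-4.1359 -2.9709; 2.8641 2.0291]
AᵀP(A−BK) = [5.0243 3.1019; 3.1019 2.2282]
P' = Q + AᵀP(A−BK) = [10.0243 -2.8981; -2.8981 11.2282]
tr(P') = 21.2524

1.1359 -0.0291


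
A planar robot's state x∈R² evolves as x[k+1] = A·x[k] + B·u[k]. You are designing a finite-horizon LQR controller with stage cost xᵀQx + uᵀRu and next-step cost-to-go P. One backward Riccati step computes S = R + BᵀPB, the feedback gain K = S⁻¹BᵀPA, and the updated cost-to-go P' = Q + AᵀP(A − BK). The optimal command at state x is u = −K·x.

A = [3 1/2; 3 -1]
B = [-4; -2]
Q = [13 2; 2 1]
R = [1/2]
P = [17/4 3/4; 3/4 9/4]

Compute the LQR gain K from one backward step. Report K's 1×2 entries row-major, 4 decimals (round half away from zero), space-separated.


BᵀP = [-18.5000 -7.5000]
S = R + BᵀPB = [1/2] + [89.0000] = [89.5000]
BᵀPA = [-78.0000 -1.7500]
K = S⁻¹·BᵀPA = [-0.8715 -0.0196]
A−BK = [-0.4860 0.4218; 1.2570 -1.0391]
AᵀP(A−BK) = [4.0223 -3.0251; -3.0251 2.5283]
P' = Q + AᵀP(A−BK) = [17.0223 -1.0251; -1.0251 3.5283]
tr(P') = 20.5506

-0.8715 -0.0196


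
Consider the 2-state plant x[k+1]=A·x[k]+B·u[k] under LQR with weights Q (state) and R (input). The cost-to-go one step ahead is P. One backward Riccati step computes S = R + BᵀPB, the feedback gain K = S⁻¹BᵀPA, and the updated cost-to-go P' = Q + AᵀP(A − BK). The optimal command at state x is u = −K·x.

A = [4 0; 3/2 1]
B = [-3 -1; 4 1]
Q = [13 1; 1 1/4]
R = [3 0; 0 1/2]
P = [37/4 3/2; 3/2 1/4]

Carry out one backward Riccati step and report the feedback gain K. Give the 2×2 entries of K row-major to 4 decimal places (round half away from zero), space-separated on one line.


-0.9806 -0.0361 -2.1399 -0.0843

BᵀP = [-21.7500 -3.5000; -7.7500 -1.2500]
S = R + BᵀPB = [3 0; 0 1/2] + [51.2500 18.2500; 18.2500 6.5000] = [54.2500 18.2500; 18.2500 7.0000]
BᵀPA = [-92.2500 -3.5000; -32.8750 -1.2500]
K = S⁻¹·BᵀPA = [-0.9806 -0.0361; -2.1399 -0.0843]
A−BK = [-1.0817 -0.1928; 7.5622 1.2289]
AᵀP(A−BK) = [5.7542 0.2681; 0.2681 0.0181]
P' = Q + AᵀP(A−BK) = [18.7542 1.2681; 1.2681 0.2681]
tr(P') = 19.0223


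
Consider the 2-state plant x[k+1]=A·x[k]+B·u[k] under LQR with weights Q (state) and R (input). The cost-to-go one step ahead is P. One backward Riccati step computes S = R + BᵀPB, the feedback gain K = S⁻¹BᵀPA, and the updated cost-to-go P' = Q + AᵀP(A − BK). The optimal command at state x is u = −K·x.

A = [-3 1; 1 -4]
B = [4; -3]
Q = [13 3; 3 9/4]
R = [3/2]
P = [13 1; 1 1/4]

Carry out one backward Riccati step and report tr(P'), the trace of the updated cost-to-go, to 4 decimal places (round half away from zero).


18.5356

BᵀP = [49.0000 3.2500]
S = R + BᵀPB = [3/2] + [186.2500] = [187.7500]
BᵀPA = [-143.7500 36.0000]
K = S⁻¹·BᵀPA = [-0.7656 0.1917]
A−BK = [0.0626 0.2330; -1.2969 -3.4248]
AᵀP(A−BK) = [1.1884 0.5632; 0.5632 2.0972]
P' = Q + AᵀP(A−BK) = [14.1884 3.5632; 3.5632 4.3472]
tr(P') = 18.5356


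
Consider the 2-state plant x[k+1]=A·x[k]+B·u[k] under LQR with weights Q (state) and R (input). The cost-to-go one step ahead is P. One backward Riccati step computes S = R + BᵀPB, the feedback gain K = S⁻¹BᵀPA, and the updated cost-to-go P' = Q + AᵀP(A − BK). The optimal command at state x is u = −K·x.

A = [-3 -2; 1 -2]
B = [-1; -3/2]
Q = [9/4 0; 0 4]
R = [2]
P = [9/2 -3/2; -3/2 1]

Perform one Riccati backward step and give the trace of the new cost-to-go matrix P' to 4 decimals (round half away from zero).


51.2647

BᵀP = [-2.2500 0.0000]
S = R + BᵀPB = [2] + [2.2500] = [4.2500]
BᵀPA = [6.7500 4.5000]
K = S⁻¹·BᵀPA = [1.5882 1.0588]
A−BK = [-1.4118 -0.9412; 3.3824 -0.4118]
AᵀP(A−BK) = [39.7794 11.8529; 11.8529 5.2353]
P' = Q + AᵀP(A−BK) = [42.0294 11.8529; 11.8529 9.2353]
tr(P') = 51.2647


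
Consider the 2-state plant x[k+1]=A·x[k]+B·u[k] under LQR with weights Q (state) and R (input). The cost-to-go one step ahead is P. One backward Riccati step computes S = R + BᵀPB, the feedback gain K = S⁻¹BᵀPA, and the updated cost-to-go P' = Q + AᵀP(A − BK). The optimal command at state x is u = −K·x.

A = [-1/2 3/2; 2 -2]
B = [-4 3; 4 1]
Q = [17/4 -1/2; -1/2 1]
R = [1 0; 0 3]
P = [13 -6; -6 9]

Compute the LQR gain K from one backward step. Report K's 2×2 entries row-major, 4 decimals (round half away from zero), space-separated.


0.3962 -0.4640 0.3447 -0.1124

BᵀP = [-76.0000 60.0000; 33.0000 -9.0000]
S = R + BᵀPB = [1 0; 0 3] + [544.0000 -168.0000; -168.0000 90.0000] = [545.0000 -168.0000; -168.0000 93.0000]
BᵀPA = [158.0000 -234.0000; -34.5000 67.5000]
K = S⁻¹·BᵀPA = [0.3962 -0.4640; 0.3447 -0.1124]
A−BK = [0.0506 -0.0188; 0.0707 -0.0316]
AᵀP(A−BK) = [0.5487 -0.3149; -0.3149 0.2597]
P' = Q + AᵀP(A−BK) = [4.7987 -0.8149; -0.8149 1.2597]
tr(P') = 6.0583


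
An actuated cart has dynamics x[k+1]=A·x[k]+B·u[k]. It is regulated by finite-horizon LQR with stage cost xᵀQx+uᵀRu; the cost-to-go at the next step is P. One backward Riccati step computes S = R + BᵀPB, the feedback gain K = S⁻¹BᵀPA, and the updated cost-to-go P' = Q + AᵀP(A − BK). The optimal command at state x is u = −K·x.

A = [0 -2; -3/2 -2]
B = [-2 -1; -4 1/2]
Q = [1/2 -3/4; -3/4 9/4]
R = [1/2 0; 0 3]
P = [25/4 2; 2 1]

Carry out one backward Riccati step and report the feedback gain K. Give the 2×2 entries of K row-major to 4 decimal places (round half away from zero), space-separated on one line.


0.1895 0.7339 -0.1169 0.1855

BᵀP = [-20.5000 -8.0000; -5.2500 -1.5000]
S = R + BᵀPB = [1/2 0; 0 3] + [73.0000 16.5000; 16.5000 4.5000] = [73.5000 16.5000; 16.5000 7.5000]
BᵀPA = [12.0000 57.0000; 2.2500 13.5000]
K = S⁻¹·BᵀPA = [0.1895 0.7339; -0.1169 0.1855]
A−BK = [0.2621 -0.3468; -0.6835 0.8427]
AᵀP(A−BK) = [0.2389 -0.2238; -0.2238 0.6653]
P' = Q + AᵀP(A−BK) = [0.7389 -0.9738; -0.9738 2.9153]
tr(P') = 3.6542


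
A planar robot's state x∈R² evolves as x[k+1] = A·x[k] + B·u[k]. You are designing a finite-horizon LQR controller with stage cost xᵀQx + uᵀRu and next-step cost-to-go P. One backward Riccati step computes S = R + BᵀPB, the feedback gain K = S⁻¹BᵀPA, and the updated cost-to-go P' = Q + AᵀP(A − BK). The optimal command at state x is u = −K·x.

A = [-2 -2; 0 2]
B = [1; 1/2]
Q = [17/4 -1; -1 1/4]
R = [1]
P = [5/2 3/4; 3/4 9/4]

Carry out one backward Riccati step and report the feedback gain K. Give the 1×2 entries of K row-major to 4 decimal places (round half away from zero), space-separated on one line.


-1.1948 -0.4156

BᵀP = [2.8750 1.8750]
S = R + BᵀPB = [1] + [3.8125] = [4.8125]
BᵀPA = [-5.7500 -2.0000]
K = S⁻¹·BᵀPA = [-1.1948 -0.4156]
A−BK = [-0.8052 -1.5844; 0.5974 2.2078]
AᵀP(A−BK) = [3.1299 4.6104; 4.6104 12.1688]
P' = Q + AᵀP(A−BK) = [7.3799 3.6104; 3.6104 12.4188]
tr(P') = 19.7987


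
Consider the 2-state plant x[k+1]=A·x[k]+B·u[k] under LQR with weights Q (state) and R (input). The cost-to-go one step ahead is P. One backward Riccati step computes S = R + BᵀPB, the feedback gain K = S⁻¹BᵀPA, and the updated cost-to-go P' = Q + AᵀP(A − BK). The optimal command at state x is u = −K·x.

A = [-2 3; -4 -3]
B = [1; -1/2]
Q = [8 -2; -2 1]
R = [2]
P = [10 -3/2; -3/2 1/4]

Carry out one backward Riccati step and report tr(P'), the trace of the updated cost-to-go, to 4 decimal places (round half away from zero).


30.0369

BᵀP = [10.7500 -1.6250]
S = R + BᵀPB = [2] + [11.5625] = [13.5625]
BᵀPA = [-15.0000 37.1250]
K = S⁻¹·BᵀPA = [-1.1060 2.7373]
A−BK = [-0.8940 0.2627; -4.5530 -1.6313]
AᵀP(A−BK) = [3.4101 -6.9401; -6.9401 17.6267]
P' = Q + AᵀP(A−BK) = [11.4101 -8.9401; -8.9401 18.6267]
tr(P') = 30.0369


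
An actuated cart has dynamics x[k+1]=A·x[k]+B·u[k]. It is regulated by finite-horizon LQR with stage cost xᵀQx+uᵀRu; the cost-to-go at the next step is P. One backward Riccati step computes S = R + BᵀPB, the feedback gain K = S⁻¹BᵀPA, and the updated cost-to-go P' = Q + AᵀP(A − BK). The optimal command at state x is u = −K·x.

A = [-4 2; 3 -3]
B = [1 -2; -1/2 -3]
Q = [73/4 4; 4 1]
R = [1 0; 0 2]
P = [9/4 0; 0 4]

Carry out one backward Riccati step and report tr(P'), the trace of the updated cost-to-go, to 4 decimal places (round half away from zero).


BᵀP = [2.2500 -2.0000; -4.5000 -12.0000]
S = R + BᵀPB = [1 0; 0 2] + [3.2500 1.5000; 1.5000 45.0000] = [4.2500 1.5000; 1.5000 47.0000]
BᵀPA = [-15.0000 10.5000; -18.0000 27.0000]
K = S⁻¹·BᵀPA = [-3.4329 2.2937; -0.2734 0.5013]
A−BK = [-1.1139 0.7089; 0.4633 -0.3494]
AᵀP(A−BK) = [15.5848 -10.5722; -10.5722 7.3823]
P' = Q + AᵀP(A−BK) = [33.8348 -6.5722; -6.5722 8.3823]
tr(P') = 42.2171

42.2171


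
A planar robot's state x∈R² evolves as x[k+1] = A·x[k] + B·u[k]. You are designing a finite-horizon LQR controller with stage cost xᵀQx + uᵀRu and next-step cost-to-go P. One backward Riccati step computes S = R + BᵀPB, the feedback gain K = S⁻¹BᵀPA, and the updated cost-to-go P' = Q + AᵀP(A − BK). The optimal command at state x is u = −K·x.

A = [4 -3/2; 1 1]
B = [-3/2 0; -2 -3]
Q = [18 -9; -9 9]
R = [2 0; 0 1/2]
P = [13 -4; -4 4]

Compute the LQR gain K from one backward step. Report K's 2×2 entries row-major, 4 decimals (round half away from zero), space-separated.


-2.4218 0.9065 1.3844 -0.9709

BᵀP = [-11.5000 -2.0000; 12.0000 -12.0000]
S = R + BᵀPB = [2 0; 0 1/2] + [21.2500 6.0000; 6.0000 36.0000] = [23.2500 6.0000; 6.0000 36.5000]
BᵀPA = [-48.0000 15.2500; 36.0000 -30.0000]
K = S⁻¹·BᵀPA = [-2.4218 0.9065; 1.3844 -0.9709]
A−BK = [0.3673 -0.1403; 0.3096 -0.0998]
AᵀP(A−BK) = [13.9160 -5.5358; -5.5358 2.2984]
P' = Q + AᵀP(A−BK) = [31.9160 -14.5358; -14.5358 11.2984]
tr(P') = 43.2144


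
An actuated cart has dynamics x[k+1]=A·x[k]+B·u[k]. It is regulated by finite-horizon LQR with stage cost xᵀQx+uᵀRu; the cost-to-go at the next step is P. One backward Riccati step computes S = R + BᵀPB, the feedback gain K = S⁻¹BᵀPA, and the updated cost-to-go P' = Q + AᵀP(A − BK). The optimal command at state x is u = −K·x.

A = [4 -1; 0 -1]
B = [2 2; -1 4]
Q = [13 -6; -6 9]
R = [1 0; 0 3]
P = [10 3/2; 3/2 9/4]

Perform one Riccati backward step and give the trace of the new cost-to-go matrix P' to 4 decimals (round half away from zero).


25.2679

BᵀP = [18.5000 0.7500; 26.0000 12.0000]
S = R + BᵀPB = [1 0; 0 3] + [36.2500 40.0000; 40.0000 100.0000] = [37.2500 40.0000; 40.0000 103.0000]
BᵀPA = [74.0000 -19.2500; 104.0000 -38.0000]
K = S⁻¹·BᵀPA = [1.5478 -0.2069; 0.4086 -0.2886]
A−BK = [0.0872 -0.0091; -0.0867 -0.0525]
AᵀP(A−BK) = [2.9668 -0.6773; -0.6773 0.3011]
P' = Q + AᵀP(A−BK) = [15.9668 -6.6773; -6.6773 9.3011]
tr(P') = 25.2679


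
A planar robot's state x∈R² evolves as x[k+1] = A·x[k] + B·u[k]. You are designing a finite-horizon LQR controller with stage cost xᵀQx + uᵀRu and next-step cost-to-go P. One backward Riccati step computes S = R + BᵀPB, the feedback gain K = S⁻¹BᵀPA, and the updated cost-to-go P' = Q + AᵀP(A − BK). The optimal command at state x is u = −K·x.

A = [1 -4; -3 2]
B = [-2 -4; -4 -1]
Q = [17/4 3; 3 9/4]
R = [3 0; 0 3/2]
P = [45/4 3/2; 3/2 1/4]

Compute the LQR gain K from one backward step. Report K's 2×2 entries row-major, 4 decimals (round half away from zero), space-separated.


0.0969 0.0805 -0.2022 0.8464

BᵀP = [-28.5000 -4.0000; -46.5000 -6.2500]
S = R + BᵀPB = [3 0; 0 3/2] + [73.0000 118.0000; 118.0000 192.2500] = [76.0000 118.0000; 118.0000 193.7500]
BᵀPA = [-16.5000 106.0000; -27.7500 173.5000]
K = S⁻¹·BᵀPA = [0.0969 0.0805; -0.2022 0.8464]
A−BK = [0.3848 -0.4532; -2.8146 3.1685]
AᵀP(A−BK) = [0.4867 -0.6826; -0.6826 1.6067]
P' = Q + AᵀP(A−BK) = [4.7367 2.3174; 2.3174 3.8567]
tr(P') = 8.5934


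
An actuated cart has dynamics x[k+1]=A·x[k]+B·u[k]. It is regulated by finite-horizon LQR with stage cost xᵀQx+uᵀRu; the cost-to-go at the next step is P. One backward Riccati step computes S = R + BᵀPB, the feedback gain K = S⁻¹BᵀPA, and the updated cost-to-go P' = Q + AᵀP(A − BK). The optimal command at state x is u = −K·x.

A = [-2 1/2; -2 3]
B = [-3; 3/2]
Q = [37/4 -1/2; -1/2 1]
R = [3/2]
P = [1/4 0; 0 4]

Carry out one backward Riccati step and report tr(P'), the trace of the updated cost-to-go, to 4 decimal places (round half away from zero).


BᵀP = [-0.7500 6.0000]
S = R + BᵀPB = [3/2] + [11.2500] = [12.7500]
BᵀPA = [-10.5000 17.6250]
K = S⁻¹·BᵀPA = [-0.8235 1.3824]
A−BK = [-4.4706 4.6471; -0.7647 0.9265]
AᵀP(A−BK) = [8.3529 -9.7353; -9.7353 11.6985]
P' = Q + AᵀP(A−BK) = [17.6029 -10.2353; -10.2353 12.6985]
tr(P') = 30.3015

30.3015


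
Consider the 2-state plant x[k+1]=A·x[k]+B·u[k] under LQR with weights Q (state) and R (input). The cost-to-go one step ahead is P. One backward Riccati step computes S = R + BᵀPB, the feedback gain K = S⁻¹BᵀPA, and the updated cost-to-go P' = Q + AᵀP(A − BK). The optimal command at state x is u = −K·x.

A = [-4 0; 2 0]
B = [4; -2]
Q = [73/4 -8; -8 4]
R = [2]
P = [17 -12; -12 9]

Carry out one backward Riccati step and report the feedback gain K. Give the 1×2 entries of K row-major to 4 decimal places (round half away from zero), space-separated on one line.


-0.9960 0.0000

BᵀP = [92.0000 -66.0000]
S = R + BᵀPB = [2] + [500.0000] = [502.0000]
BᵀPA = [-500.0000 0.0000]
K = S⁻¹·BᵀPA = [-0.9960 0.0000]
A−BK = [-0.0159 0.0000; 0.0080 0.0000]
AᵀP(A−BK) = [1.9920 0.0000; 0.0000 0.0000]
P' = Q + AᵀP(A−BK) = [20.2420 -8.0000; -8.0000 4.0000]
tr(P') = 24.2420


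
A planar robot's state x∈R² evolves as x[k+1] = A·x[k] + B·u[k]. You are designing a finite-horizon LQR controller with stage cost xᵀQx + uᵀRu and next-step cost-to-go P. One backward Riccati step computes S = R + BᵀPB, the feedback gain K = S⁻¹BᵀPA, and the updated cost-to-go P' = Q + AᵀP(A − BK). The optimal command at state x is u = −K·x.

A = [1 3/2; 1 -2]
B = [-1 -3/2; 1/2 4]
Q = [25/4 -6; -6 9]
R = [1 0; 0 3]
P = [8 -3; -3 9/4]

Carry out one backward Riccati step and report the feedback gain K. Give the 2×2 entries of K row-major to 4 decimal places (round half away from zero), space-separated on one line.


-0.7946 -0.6970 0.1498 -0.4470

BᵀP = [-9.5000 4.1250; -24.0000 13.5000]
S = R + BᵀPB = [1 0; 0 3] + [11.5625 30.7500; 30.7500 90.0000] = [12.5625 30.7500; 30.7500 93.0000]
BᵀPA = [-5.3750 -22.5000; -10.5000 -63.0000]
K = S⁻¹·BᵀPA = [-0.7946 -0.6970; 0.1498 -0.4470]
A−BK = [0.4301 0.1326; 0.7980 0.1364]
AᵀP(A−BK) = [1.5522 0.5606; 0.5606 1.1591]
P' = Q + AᵀP(A−BK) = [7.8022 -5.4394; -5.4394 10.1591]
tr(P') = 17.9613


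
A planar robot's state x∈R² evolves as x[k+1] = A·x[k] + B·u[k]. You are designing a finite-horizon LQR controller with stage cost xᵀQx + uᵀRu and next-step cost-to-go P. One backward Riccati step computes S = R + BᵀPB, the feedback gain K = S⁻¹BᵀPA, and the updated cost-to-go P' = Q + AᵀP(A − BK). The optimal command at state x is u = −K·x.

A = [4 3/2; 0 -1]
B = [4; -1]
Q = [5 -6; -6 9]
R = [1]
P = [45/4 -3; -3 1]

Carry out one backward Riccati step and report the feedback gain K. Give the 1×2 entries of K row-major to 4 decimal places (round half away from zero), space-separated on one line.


0.9320 0.4126

BᵀP = [48.0000 -13.0000]
S = R + BᵀPB = [1] + [205.0000] = [206.0000]
BᵀPA = [192.0000 85.0000]
K = S⁻¹·BᵀPA = [0.9320 0.4126]
A−BK = [0.2718 -0.1505; 0.9320 -0.5874]
AᵀP(A−BK) = [1.0485 0.2767; 0.2767 0.2397]
P' = Q + AᵀP(A−BK) = [6.0485 -5.7233; -5.7233 9.2397]
tr(P') = 15.2882
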